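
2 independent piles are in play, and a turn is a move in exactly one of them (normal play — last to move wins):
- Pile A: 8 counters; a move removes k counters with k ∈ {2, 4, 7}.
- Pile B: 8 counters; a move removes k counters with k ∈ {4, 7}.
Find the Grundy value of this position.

For pile A, compute g(0), g(1), … with moves {2, 4, 7}:
g(0) = mex{} = 0
g(1) = mex{} = 0
g(2) = mex{0} = 1
g(3) = mex{0} = 1
g(4) = mex{0,1} = 2
g(5) = mex{0,1} = 2
g(6) = mex{1,2} = 0
g(7) = mex{0,1,2} = 3
g(8) = mex{0,2} = 1
So g(8) = 1.
Grundy values for pile B (subtraction set {4, 7}):
g(0) = mex{} = 0
g(1) = mex{} = 0
g(2) = mex{} = 0
g(3) = mex{} = 0
g(4) = mex{0} = 1
g(5) = mex{0} = 1
g(6) = mex{0} = 1
g(7) = mex{0} = 1
g(8) = mex{0,1} = 2
So g(8) = 2.
The value of a disjunctive sum is the nim-sum of the parts.
Combined value = 1 ⊕ 2 = 3.

3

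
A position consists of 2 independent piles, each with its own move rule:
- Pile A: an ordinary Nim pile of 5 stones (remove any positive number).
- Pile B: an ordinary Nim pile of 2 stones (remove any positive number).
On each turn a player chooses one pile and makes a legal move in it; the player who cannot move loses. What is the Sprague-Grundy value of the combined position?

7

Pile A is a plain Nim pile of size 5, so its Grundy value is 5.
Pile B is a plain Nim pile of size 2, so its Grundy value is 2.
The value of a disjunctive sum is the nim-sum of the parts.
Combined value = 5 ⊕ 2 = 7.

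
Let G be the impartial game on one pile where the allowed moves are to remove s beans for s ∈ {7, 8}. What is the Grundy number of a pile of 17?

Grundy values for subtraction set {7, 8}:
k:     0  1  2  3  4  5  6  7  8  9 10 11 12 13 14 15 16 17
g(k):  0  0  0  0  0  0  0  1  1  1  1  1  1  1  2  0  0  0
So g(17) = 0.

0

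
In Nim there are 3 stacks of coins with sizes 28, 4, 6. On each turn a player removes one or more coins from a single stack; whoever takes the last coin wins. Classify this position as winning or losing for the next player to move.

Winning position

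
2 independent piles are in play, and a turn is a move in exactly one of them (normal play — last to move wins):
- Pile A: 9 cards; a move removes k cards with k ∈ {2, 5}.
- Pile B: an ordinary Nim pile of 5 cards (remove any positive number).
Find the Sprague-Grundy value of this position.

Build the Grundy sequence for pile A with g(k) = mex{g(k−s) : s ∈ {2, 5}, s ≤ k}:
g(0) = mex{} = 0
g(1) = mex{} = 0
g(2) = mex{0} = 1
g(3) = mex{0} = 1
g(4) = mex{1} = 0
g(5) = mex{0,1} = 2
g(6) = mex{0} = 1
g(7) = mex{1,2} = 0
g(8) = mex{1} = 0
g(9) = mex{0} = 1
So g(9) = 1.
Pile B is a plain Nim pile of size 5, so its Grundy value is 5.
The value of a disjunctive sum is the nim-sum of the parts.
Combined value = 1 XOR 5 = 4.

4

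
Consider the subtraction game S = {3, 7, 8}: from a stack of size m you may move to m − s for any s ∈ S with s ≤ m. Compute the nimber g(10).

3

Grundy values for subtraction set {3, 7, 8}:
g(0) = mex{} = 0
g(1) = mex{} = 0
g(2) = mex{} = 0
g(3) = mex{0} = 1
g(4) = mex{0} = 1
g(5) = mex{0} = 1
g(6) = mex{1} = 0
g(7) = mex{0,1} = 2
g(8) = mex{0,1} = 2
g(9) = mex{0} = 1
g(10) = mex{0,1,2} = 3
So g(10) = 3.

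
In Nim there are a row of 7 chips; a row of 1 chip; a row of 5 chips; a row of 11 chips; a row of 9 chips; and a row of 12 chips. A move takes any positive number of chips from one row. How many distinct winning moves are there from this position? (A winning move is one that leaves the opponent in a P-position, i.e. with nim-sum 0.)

3

Compute the nim-sum pairwise:
7 ^ 1 = 6
6 ^ 5 = 3
3 ^ 11 = 8
8 ^ 9 = 1
1 ^ 12 = 13
The overall nim-sum is X = 13. A row of size p has a winning move iff p XOR X < p (reduce it to p XOR X).
  7: 7 XOR 13 = 10 ≥ 7 — no move.
  1: 1 XOR 13 = 12 ≥ 1 — no move.
  5: 5 XOR 13 = 8 ≥ 5 — no move.
  11: 11 XOR 13 = 6 < 11 — winning move (to 6).
  9: 9 XOR 13 = 4 < 9 — winning move (to 4).
  12: 12 XOR 13 = 1 < 12 — winning move (to 1).
That gives 3 winning moves.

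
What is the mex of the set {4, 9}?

0 is not in the set, so the mex is 0.

0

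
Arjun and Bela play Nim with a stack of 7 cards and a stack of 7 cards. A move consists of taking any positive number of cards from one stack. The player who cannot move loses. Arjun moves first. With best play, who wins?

Bitwise XOR of the heap sizes:
  111  (7)
  111  (7)
  ---
  000  (0)
The nim-sum is 0, so this is a P-position: the player to move is in a losing position under optimal play; Arjun is about to move from it and so loses — Bela wins.

Bela wins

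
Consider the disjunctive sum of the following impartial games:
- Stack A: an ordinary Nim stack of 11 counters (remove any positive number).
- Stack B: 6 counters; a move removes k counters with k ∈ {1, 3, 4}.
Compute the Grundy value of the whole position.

9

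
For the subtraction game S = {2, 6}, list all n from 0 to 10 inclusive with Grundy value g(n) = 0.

0, 1, 4, 5, 8, 9

Compute g(0), g(1), … for moves {2, 6}:
g(0) = mex{} = 0
g(1) = mex{} = 0
g(2) = mex{0} = 1
g(3) = mex{0} = 1
g(4) = mex{1} = 0
g(5) = mex{1} = 0
g(6) = mex{0} = 1
g(7) = mex{0} = 1
g(8) = mex{1} = 0
g(9) = mex{1} = 0
g(10) = mex{0} = 1
The P-positions (g = 0) in 0..10 are 0, 1, 4, 5, 8, 9.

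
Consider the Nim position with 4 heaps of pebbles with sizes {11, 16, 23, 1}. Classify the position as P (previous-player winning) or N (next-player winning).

Nim-sum: 11 ^ 16 ^ 23 ^ 1 = 13.
The nim-sum is 13 ≠ 0, so this is an N-position: the player to move can win.

N-position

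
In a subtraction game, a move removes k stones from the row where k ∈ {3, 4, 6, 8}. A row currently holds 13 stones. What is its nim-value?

0

Compute g(0), g(1), … for moves {3, 4, 6, 8}:
g(0) = mex{} = 0
g(1) = mex{} = 0
g(2) = mex{} = 0
g(3) = mex{0} = 1
g(4) = mex{0} = 1
g(5) = mex{0} = 1
g(6) = mex{0,1} = 2
g(7) = mex{0,1} = 2
g(8) = mex{0,1} = 2
g(9) = mex{0,1,2} = 3
g(10) = mex{0,1,2} = 3
g(11) = mex{1,2} = 0
g(12) = mex{1,2,3} = 0
g(13) = mex{1,2,3} = 0
So g(13) = 0.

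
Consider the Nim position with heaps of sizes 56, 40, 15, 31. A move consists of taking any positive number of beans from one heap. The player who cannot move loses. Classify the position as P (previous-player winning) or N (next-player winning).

Compute the nim-sum pairwise:
56 XOR 40 = 16
16 XOR 15 = 31
31 XOR 31 = 0
The nim-sum is 0, so this is a P-position: the player to move is in a losing position under optimal play.

P-position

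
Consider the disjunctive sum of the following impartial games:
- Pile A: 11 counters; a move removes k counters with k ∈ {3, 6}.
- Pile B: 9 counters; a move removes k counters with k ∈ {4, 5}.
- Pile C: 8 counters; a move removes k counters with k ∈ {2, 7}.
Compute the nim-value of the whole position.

Build the Grundy sequence for pile A with g(k) = mex{g(k−s) : s ∈ {3, 6}, s ≤ k}:
g(0) = mex{} = 0
g(1) = mex{} = 0
g(2) = mex{} = 0
g(3) = mex{0} = 1
g(4) = mex{0} = 1
g(5) = mex{0} = 1
g(6) = mex{0,1} = 2
g(7) = mex{0,1} = 2
g(8) = mex{0,1} = 2
g(9) = mex{1,2} = 0
g(10) = mex{1,2} = 0
g(11) = mex{1,2} = 0
So g(11) = 0.
Build the Grundy sequence for pile B with g(k) = mex{g(k−s) : s ∈ {4, 5}, s ≤ k}:
k:     0  1  2  3  4  5  6  7  8  9
g(k):  0  0  0  0  1  1  1  1  2  0
So g(9) = 0.
Grundy values for pile C (subtraction set {2, 7}):
k:     0  1  2  3  4  5  6  7  8
g(k):  0  0  1  1  0  0  1  1  2
So g(8) = 2.
By the Sprague-Grundy theorem, the Grundy value of a sum of independent games is the XOR of the component values.
Combined value = 0 ⊕ 0 ⊕ 2 = 2.

2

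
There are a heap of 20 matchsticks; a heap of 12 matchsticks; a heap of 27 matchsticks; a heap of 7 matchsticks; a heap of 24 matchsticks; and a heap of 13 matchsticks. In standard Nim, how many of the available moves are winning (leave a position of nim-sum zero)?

3

Nim-sum: 20 XOR 12 XOR 27 XOR 7 XOR 24 XOR 13 = 17.
The overall nim-sum is X = 17. A heap of size p has a winning move iff p XOR X < p (reduce it to p XOR X).
  20: 20 XOR 17 = 5 < 20 — winning move (to 5).
  12: 12 XOR 17 = 29 ≥ 12 — no move.
  27: 27 XOR 17 = 10 < 27 — winning move (to 10).
  7: 7 XOR 17 = 22 ≥ 7 — no move.
  24: 24 XOR 17 = 9 < 24 — winning move (to 9).
  13: 13 XOR 17 = 28 ≥ 13 — no move.
That gives 3 winning moves.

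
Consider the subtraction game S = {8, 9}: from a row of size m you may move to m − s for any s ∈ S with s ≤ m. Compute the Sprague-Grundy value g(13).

1

Build the Grundy sequence with g(k) = mex{g(k−s) : s ∈ {8, 9}, s ≤ k}:
k:     0  1  2  3  4  5  6  7  8  9 10 11 12 13
g(k):  0  0  0  0  0  0  0  0  1  1  1  1  1  1
So g(13) = 1.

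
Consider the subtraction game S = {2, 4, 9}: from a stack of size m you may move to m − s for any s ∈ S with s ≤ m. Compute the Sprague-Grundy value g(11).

Grundy values for subtraction set {2, 4, 9}:
g(0) = mex{} = 0
g(1) = mex{} = 0
g(2) = mex{0} = 1
g(3) = mex{0} = 1
g(4) = mex{0,1} = 2
g(5) = mex{0,1} = 2
g(6) = mex{1,2} = 0
g(7) = mex{1,2} = 0
g(8) = mex{0,2} = 1
g(9) = mex{0,2} = 1
g(10) = mex{0,1} = 2
g(11) = mex{0,1} = 2
So g(11) = 2.

2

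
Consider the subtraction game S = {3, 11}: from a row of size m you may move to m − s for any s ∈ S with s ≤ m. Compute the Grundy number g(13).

2

Build the Grundy sequence with g(k) = mex{g(k−s) : s ∈ {3, 11}, s ≤ k}:
g(0) = mex{} = 0
g(1) = mex{} = 0
g(2) = mex{} = 0
g(3) = mex{0} = 1
g(4) = mex{0} = 1
g(5) = mex{0} = 1
g(6) = mex{1} = 0
g(7) = mex{1} = 0
g(8) = mex{1} = 0
g(9) = mex{0} = 1
g(10) = mex{0} = 1
g(11) = mex{0} = 1
g(12) = mex{0,1} = 2
g(13) = mex{0,1} = 2
So g(13) = 2.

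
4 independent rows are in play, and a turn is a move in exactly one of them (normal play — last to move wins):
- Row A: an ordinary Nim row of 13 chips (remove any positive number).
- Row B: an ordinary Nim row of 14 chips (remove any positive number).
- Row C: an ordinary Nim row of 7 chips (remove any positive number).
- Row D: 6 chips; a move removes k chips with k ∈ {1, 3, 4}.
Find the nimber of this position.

Row A is a plain Nim row of size 13, so its Grundy value is 13.
Row B is a plain Nim row of size 14, so its Grundy value is 14.
Row C is a plain Nim row of size 7, so its Grundy value is 7.
For row D, compute g(0), g(1), … with moves {1, 3, 4}:
k:     0  1  2  3  4  5  6
g(k):  0  1  0  1  2  3  2
So g(6) = 2.
By the Sprague-Grundy theorem, the Grundy value of a sum of independent games is the XOR of the component values.
Combined value = 13 ⊕ 14 ⊕ 7 ⊕ 2 = 6.

6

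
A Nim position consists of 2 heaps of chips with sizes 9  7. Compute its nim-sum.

14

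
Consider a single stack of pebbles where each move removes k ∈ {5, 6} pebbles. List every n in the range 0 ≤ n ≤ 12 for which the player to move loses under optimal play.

Compute g(0), g(1), … for moves {5, 6}:
g(0) = mex{} = 0
g(1) = mex{} = 0
g(2) = mex{} = 0
g(3) = mex{} = 0
g(4) = mex{} = 0
g(5) = mex{0} = 1
g(6) = mex{0} = 1
g(7) = mex{0} = 1
g(8) = mex{0} = 1
g(9) = mex{0} = 1
g(10) = mex{0,1} = 2
g(11) = mex{1} = 0
g(12) = mex{1} = 0
The P-positions (g = 0) in 0..12 are 0, 1, 2, 3, 4, 11, 12.

0, 1, 2, 3, 4, 11, 12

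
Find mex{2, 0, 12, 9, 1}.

3

The values 0, 1, 2 are all present; 3 is the first non-negative integer missing from the set.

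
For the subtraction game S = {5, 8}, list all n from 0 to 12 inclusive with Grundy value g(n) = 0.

0, 1, 2, 3, 4

Grundy values for subtraction set {5, 8}:
k:     0  1  2  3  4  5  6  7  8  9 10 11 12
g(k):  0  0  0  0  0  1  1  1  1  1  2  2  2
The P-positions (g = 0) in 0..12 are 0, 1, 2, 3, 4.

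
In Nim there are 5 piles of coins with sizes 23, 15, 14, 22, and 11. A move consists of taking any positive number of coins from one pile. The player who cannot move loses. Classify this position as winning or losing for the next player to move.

Nim-sum: 23 XOR 15 XOR 14 XOR 22 XOR 11 = 11.
The nim-sum is 11 ≠ 0, so this is an N-position: the player to move can win.

Winning position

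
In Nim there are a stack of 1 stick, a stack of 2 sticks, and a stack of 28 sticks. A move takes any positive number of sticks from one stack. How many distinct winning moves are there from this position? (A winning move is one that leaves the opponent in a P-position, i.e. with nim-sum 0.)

Nim-sum: 1 XOR 2 XOR 28 = 31.
The overall nim-sum is X = 31. A stack of size p has a winning move iff p XOR X < p (reduce it to p XOR X).
  1: 1 XOR 31 = 30 ≥ 1 — no move.
  2: 2 XOR 31 = 29 ≥ 2 — no move.
  28: 28 XOR 31 = 3 < 28 — winning move (to 3).
That gives 1 winning move.

1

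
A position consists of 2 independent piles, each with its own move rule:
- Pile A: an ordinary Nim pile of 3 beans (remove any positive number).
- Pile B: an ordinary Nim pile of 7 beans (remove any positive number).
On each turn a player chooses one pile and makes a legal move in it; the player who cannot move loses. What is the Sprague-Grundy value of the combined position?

4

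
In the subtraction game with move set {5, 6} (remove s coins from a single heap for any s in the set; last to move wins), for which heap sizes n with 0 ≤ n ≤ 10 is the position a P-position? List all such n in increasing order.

0, 1, 2, 3, 4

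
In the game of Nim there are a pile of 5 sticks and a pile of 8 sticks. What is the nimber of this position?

13

Nim-sum: 5 ^ 8 = 13.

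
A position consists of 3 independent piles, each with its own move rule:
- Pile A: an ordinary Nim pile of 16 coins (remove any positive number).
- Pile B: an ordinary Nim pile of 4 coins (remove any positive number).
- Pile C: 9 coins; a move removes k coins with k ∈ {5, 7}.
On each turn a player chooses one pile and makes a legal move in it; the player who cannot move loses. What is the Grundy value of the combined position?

21

Pile A is a plain Nim pile of size 16, so its Grundy value is 16.
Pile B is a plain Nim pile of size 4, so its Grundy value is 4.
Build the Grundy sequence for pile C with g(k) = mex{g(k−s) : s ∈ {5, 7}, s ≤ k}:
k:     0  1  2  3  4  5  6  7  8  9
g(k):  0  0  0  0  0  1  1  1  1  1
So g(9) = 1.
By the Sprague-Grundy theorem, the Grundy value of a sum of independent games is the XOR of the component values.
Combined value = 16 XOR 4 XOR 1 = 21.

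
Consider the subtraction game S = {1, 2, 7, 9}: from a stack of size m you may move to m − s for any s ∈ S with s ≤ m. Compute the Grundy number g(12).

1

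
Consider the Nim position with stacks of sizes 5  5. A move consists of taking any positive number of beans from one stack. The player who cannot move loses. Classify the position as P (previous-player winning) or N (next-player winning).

P-position

Compute the nim-sum pairwise:
5 ^ 5 = 0
The nim-sum is 0, so this is a P-position: the player to move is in a losing position under optimal play.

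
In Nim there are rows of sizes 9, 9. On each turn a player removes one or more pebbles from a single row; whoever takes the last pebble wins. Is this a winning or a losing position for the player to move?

Bitwise XOR of the heap sizes:
  1001  (9)
  1001  (9)
  ----
  0000  (0)
The nim-sum is 0, so this is a P-position: the player to move is in a losing position under optimal play.

Losing position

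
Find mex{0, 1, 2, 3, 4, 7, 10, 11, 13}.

The values 0, 1, 2, 3, 4 are all present; 5 is the first non-negative integer missing from the set.

5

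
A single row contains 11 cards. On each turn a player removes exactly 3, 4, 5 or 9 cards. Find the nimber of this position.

Build the Grundy sequence with g(k) = mex{g(k−s) : s ∈ {3, 4, 5, 9}, s ≤ k}:
k:     0  1  2  3  4  5  6  7  8  9 10 11
g(k):  0  0  0  1  1  1  2  2  0  3  3  1
So g(11) = 1.

1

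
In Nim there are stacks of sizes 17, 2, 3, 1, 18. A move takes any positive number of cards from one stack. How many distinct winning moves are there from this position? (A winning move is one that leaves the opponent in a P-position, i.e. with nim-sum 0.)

Nim-sum: 17 ⊕ 2 ⊕ 3 ⊕ 1 ⊕ 18 = 3.
The overall nim-sum is X = 3. A stack of size p has a winning move iff p XOR X < p (reduce it to p XOR X).
  17: 17 XOR 3 = 18 ≥ 17 — no move.
  2: 2 XOR 3 = 1 < 2 — winning move (to 1).
  3: 3 XOR 3 = 0 < 3 — winning move (to 0).
  1: 1 XOR 3 = 2 ≥ 1 — no move.
  18: 18 XOR 3 = 17 < 18 — winning move (to 17).
That gives 3 winning moves.

3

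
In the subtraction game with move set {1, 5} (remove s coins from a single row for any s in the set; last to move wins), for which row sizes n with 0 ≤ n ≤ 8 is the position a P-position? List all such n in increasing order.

0, 2, 4, 6, 8

Compute g(0), g(1), … for moves {1, 5}:
g(0) = mex{} = 0
g(1) = mex{0} = 1
g(2) = mex{1} = 0
g(3) = mex{0} = 1
g(4) = mex{1} = 0
g(5) = mex{0} = 1
g(6) = mex{1} = 0
g(7) = mex{0} = 1
g(8) = mex{1} = 0
The P-positions (g = 0) in 0..8 are 0, 2, 4, 6, 8.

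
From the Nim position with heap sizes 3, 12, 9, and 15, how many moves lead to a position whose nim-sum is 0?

3

Write each in binary and XOR column by column:
  0011  (3)
  1100  (12)
  1001  (9)
  1111  (15)
  ----
  1001  (9)
The overall nim-sum is X = 9. A heap of size p has a winning move iff p XOR X < p (reduce it to p XOR X).
  3: 3 XOR 9 = 10 ≥ 3 — no move.
  12: 12 XOR 9 = 5 < 12 — winning move (to 5).
  9: 9 XOR 9 = 0 < 9 — winning move (to 0).
  15: 15 XOR 9 = 6 < 15 — winning move (to 6).
That gives 3 winning moves.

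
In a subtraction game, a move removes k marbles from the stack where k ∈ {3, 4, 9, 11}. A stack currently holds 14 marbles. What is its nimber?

Grundy values for subtraction set {3, 4, 9, 11}:
g(0) = mex{} = 0
g(1) = mex{} = 0
g(2) = mex{} = 0
g(3) = mex{0} = 1
g(4) = mex{0} = 1
g(5) = mex{0} = 1
g(6) = mex{0,1} = 2
g(7) = mex{1} = 0
g(8) = mex{1} = 0
g(9) = mex{0,1,2} = 3
g(10) = mex{0,2} = 1
g(11) = mex{0} = 1
g(12) = mex{0,1,3} = 2
g(13) = mex{0,1,3} = 2
g(14) = mex{1} = 0
So g(14) = 0.

0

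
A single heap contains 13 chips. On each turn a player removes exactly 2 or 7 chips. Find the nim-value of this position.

0

Build the Grundy sequence with g(k) = mex{g(k−s) : s ∈ {2, 7}, s ≤ k}:
g(0) = mex{} = 0
g(1) = mex{} = 0
g(2) = mex{0} = 1
g(3) = mex{0} = 1
g(4) = mex{1} = 0
g(5) = mex{1} = 0
g(6) = mex{0} = 1
g(7) = mex{0} = 1
g(8) = mex{0,1} = 2
g(9) = mex{1} = 0
g(10) = mex{1,2} = 0
g(11) = mex{0} = 1
g(12) = mex{0} = 1
g(13) = mex{1} = 0
So g(13) = 0.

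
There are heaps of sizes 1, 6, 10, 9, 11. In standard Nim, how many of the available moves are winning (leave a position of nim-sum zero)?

3

Nim-sum: 1 XOR 6 XOR 10 XOR 9 XOR 11 = 15.
The overall nim-sum is X = 15. A heap of size p has a winning move iff p XOR X < p (reduce it to p XOR X).
  1: 1 XOR 15 = 14 ≥ 1 — no move.
  6: 6 XOR 15 = 9 ≥ 6 — no move.
  10: 10 XOR 15 = 5 < 10 — winning move (to 5).
  9: 9 XOR 15 = 6 < 9 — winning move (to 6).
  11: 11 XOR 15 = 4 < 11 — winning move (to 4).
That gives 3 winning moves.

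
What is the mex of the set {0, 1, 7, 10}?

2

The values 0, 1 are all present; 2 is the first non-negative integer missing from the set.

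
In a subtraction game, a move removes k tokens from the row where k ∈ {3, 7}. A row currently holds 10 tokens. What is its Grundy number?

0

Compute g(0), g(1), … for moves {3, 7}:
k:     0  1  2  3  4  5  6  7  8  9 10
g(k):  0  0  0  1  1  1  0  2  2  1  0
So g(10) = 0.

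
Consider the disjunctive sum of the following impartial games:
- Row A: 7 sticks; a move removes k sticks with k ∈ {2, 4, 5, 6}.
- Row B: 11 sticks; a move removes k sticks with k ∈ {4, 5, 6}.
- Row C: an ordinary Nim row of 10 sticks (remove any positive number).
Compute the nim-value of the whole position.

Grundy values for row A (subtraction set {2, 4, 5, 6}):
k:     0  1  2  3  4  5  6  7
g(k):  0  0  1  1  2  2  3  3
So g(7) = 3.
For row B, compute g(0), g(1), … with moves {4, 5, 6}:
g(0) = mex{} = 0
g(1) = mex{} = 0
g(2) = mex{} = 0
g(3) = mex{} = 0
g(4) = mex{0} = 1
g(5) = mex{0} = 1
g(6) = mex{0} = 1
g(7) = mex{0} = 1
g(8) = mex{0,1} = 2
g(9) = mex{0,1} = 2
g(10) = mex{1} = 0
g(11) = mex{1} = 0
So g(11) = 0.
Row C is a plain Nim row of size 10, so its Grundy value is 10.
The value of a disjunctive sum is the nim-sum of the parts.
Combined value = 3 ⊕ 0 ⊕ 10 = 9.

9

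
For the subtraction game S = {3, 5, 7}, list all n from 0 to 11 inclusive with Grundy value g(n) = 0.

0, 1, 2, 10, 11

Build the Grundy sequence with g(k) = mex{g(k−s) : s ∈ {3, 5, 7}, s ≤ k}:
k:     0  1  2  3  4  5  6  7  8  9 10 11
g(k):  0  0  0  1  1  1  2  2  2  3  0  0
The P-positions (g = 0) in 0..11 are 0, 1, 2, 10, 11.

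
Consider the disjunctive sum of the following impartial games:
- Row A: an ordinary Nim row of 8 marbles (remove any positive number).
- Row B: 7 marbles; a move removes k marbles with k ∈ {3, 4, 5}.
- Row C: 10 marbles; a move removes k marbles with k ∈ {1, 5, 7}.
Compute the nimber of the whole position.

Row A is a plain Nim row of size 8, so its Grundy value is 8.
Build the Grundy sequence for row B with g(k) = mex{g(k−s) : s ∈ {3, 4, 5}, s ≤ k}:
k:     0  1  2  3  4  5  6  7
g(k):  0  0  0  1  1  1  2  2
So g(7) = 2.
Build the Grundy sequence for row C with g(k) = mex{g(k−s) : s ∈ {1, 5, 7}, s ≤ k}:
k:     0  1  2  3  4  5  6  7  8  9 10
g(k):  0  1  0  1  0  1  0  1  0  1  0
So g(10) = 0.
By the Sprague-Grundy theorem, the Grundy value of a sum of independent games is the XOR of the component values.
Combined value = 8 ⊕ 2 ⊕ 0 = 10.

10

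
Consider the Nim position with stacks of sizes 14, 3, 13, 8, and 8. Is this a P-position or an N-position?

P-position

Write each in binary and XOR column by column:
  1110  (14)
  0011  (3)
  1101  (13)
  1000  (8)
  1000  (8)
  ----
  0000  (0)
The nim-sum is 0, so this is a P-position: the player to move is in a losing position under optimal play.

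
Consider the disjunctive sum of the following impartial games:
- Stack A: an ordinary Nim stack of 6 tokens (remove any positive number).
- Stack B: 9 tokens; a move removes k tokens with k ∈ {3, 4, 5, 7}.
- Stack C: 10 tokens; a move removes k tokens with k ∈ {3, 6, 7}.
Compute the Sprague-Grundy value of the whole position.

5

Stack A is a plain Nim stack of size 6, so its Grundy value is 6.
For stack B, compute g(0), g(1), … with moves {3, 4, 5, 7}:
k:     0  1  2  3  4  5  6  7  8  9
g(k):  0  0  0  1  1  1  2  2  2  3
So g(9) = 3.
Grundy values for stack C (subtraction set {3, 6, 7}):
g(0) = mex{} = 0
g(1) = mex{} = 0
g(2) = mex{} = 0
g(3) = mex{0} = 1
g(4) = mex{0} = 1
g(5) = mex{0} = 1
g(6) = mex{0,1} = 2
g(7) = mex{0,1} = 2
g(8) = mex{0,1} = 2
g(9) = mex{0,1,2} = 3
g(10) = mex{1,2} = 0
So g(10) = 0.
By the Sprague-Grundy theorem, the Grundy value of a sum of independent games is the XOR of the component values.
Combined value = 6 ⊕ 3 ⊕ 0 = 5.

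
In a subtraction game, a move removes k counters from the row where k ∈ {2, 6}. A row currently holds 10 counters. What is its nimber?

Compute g(0), g(1), … for moves {2, 6}:
k:     0  1  2  3  4  5  6  7  8  9 10
g(k):  0  0  1  1  0  0  1  1  0  0  1
So g(10) = 1.

1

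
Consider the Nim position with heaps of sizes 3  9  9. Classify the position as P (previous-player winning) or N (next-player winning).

N-position

Nim-sum: 3 ^ 9 ^ 9 = 3.
The nim-sum is 3 ≠ 0, so this is an N-position: the player to move can win.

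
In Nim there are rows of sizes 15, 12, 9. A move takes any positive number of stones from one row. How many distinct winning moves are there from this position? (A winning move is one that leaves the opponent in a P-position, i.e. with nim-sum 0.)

3

In binary:
  1111  (15)
  1100  (12)
  1001  (9)
  ----
  1010  (10)
The overall nim-sum is X = 10. A row of size p has a winning move iff p XOR X < p (reduce it to p XOR X).
  15: 15 XOR 10 = 5 < 15 — winning move (to 5).
  12: 12 XOR 10 = 6 < 12 — winning move (to 6).
  9: 9 XOR 10 = 3 < 9 — winning move (to 3).
That gives 3 winning moves.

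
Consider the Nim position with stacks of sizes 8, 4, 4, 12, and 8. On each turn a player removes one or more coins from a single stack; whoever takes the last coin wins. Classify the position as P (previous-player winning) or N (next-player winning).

In binary:
  1000  (8)
  0100  (4)
  0100  (4)
  1100  (12)
  1000  (8)
  ----
  1100  (12)
The nim-sum is 12 ≠ 0, so this is an N-position: the player to move can win.

N-position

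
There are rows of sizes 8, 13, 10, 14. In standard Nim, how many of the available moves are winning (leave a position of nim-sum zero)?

1

Write each in binary and XOR column by column:
  1000  (8)
  1101  (13)
  1010  (10)
  1110  (14)
  ----
  0001  (1)
The overall nim-sum is X = 1. A row of size p has a winning move iff p XOR X < p (reduce it to p XOR X).
  8: 8 XOR 1 = 9 ≥ 8 — no move.
  13: 13 XOR 1 = 12 < 13 — winning move (to 12).
  10: 10 XOR 1 = 11 ≥ 10 — no move.
  14: 14 XOR 1 = 15 ≥ 14 — no move.
That gives 1 winning move.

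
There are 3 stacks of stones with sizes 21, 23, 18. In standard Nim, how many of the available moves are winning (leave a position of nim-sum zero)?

3

In binary:
  10101  (21)
  10111  (23)
  10010  (18)
  -----
  10000  (16)
The overall nim-sum is X = 16. A stack of size p has a winning move iff p XOR X < p (reduce it to p XOR X).
  21: 21 XOR 16 = 5 < 21 — winning move (to 5).
  23: 23 XOR 16 = 7 < 23 — winning move (to 7).
  18: 18 XOR 16 = 2 < 18 — winning move (to 2).
That gives 3 winning moves.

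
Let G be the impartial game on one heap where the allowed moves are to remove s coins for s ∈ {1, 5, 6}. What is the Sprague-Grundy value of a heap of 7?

Compute g(0), g(1), … for moves {1, 5, 6}:
k:     0  1  2  3  4  5  6  7
g(k):  0  1  0  1  0  1  2  3
So g(7) = 3.

3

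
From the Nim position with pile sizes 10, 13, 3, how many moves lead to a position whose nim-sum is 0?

1

Compute the nim-sum pairwise:
10 ^ 13 = 7
7 ^ 3 = 4
The overall nim-sum is X = 4. A pile of size p has a winning move iff p XOR X < p (reduce it to p XOR X).
  10: 10 XOR 4 = 14 ≥ 10 — no move.
  13: 13 XOR 4 = 9 < 13 — winning move (to 9).
  3: 3 XOR 4 = 7 ≥ 3 — no move.
That gives 1 winning move.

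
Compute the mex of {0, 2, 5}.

0 is in the set but 1 is not, so the mex is 1.

1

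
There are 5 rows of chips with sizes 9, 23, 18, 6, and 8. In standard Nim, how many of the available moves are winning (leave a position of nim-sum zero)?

3

Nim-sum: 9 ^ 23 ^ 18 ^ 6 ^ 8 = 2.
The overall nim-sum is X = 2. A row of size p has a winning move iff p XOR X < p (reduce it to p XOR X).
  9: 9 XOR 2 = 11 ≥ 9 — no move.
  23: 23 XOR 2 = 21 < 23 — winning move (to 21).
  18: 18 XOR 2 = 16 < 18 — winning move (to 16).
  6: 6 XOR 2 = 4 < 6 — winning move (to 4).
  8: 8 XOR 2 = 10 ≥ 8 — no move.
That gives 3 winning moves.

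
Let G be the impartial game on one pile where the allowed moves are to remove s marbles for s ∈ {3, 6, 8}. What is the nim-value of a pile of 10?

3

Compute g(0), g(1), … for moves {3, 6, 8}:
g(0) = mex{} = 0
g(1) = mex{} = 0
g(2) = mex{} = 0
g(3) = mex{0} = 1
g(4) = mex{0} = 1
g(5) = mex{0} = 1
g(6) = mex{0,1} = 2
g(7) = mex{0,1} = 2
g(8) = mex{0,1} = 2
g(9) = mex{0,1,2} = 3
g(10) = mex{0,1,2} = 3
So g(10) = 3.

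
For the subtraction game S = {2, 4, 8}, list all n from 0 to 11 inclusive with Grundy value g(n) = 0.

Grundy values for subtraction set {2, 4, 8}:
g(0) = mex{} = 0
g(1) = mex{} = 0
g(2) = mex{0} = 1
g(3) = mex{0} = 1
g(4) = mex{0,1} = 2
g(5) = mex{0,1} = 2
g(6) = mex{1,2} = 0
g(7) = mex{1,2} = 0
g(8) = mex{0,2} = 1
g(9) = mex{0,2} = 1
g(10) = mex{0,1} = 2
g(11) = mex{0,1} = 2
The P-positions (g = 0) in 0..11 are 0, 1, 6, 7.

0, 1, 6, 7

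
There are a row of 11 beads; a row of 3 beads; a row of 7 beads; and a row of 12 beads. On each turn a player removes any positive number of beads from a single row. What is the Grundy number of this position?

3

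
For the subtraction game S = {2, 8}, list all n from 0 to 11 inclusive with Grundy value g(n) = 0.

0, 1, 4, 5, 10, 11

Grundy values for subtraction set {2, 8}:
k:     0  1  2  3  4  5  6  7  8  9 10 11
g(k):  0  0  1  1  0  0  1  1  2  2  0  0
The P-positions (g = 0) in 0..11 are 0, 1, 4, 5, 10, 11.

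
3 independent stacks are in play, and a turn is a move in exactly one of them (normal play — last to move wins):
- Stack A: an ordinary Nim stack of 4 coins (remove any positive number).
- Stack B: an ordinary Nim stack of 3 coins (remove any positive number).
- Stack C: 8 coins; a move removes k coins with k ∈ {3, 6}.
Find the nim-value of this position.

Stack A is a plain Nim stack of size 4, so its Grundy value is 4.
Stack B is a plain Nim stack of size 3, so its Grundy value is 3.
For stack C, compute g(0), g(1), … with moves {3, 6}:
k:     0  1  2  3  4  5  6  7  8
g(k):  0  0  0  1  1  1  2  2  2
So g(8) = 2.
The value of a disjunctive sum is the nim-sum of the parts.
Combined value = 4 XOR 3 XOR 2 = 5.

5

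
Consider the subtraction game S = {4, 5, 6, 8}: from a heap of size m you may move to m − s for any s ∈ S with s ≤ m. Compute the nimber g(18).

Compute g(0), g(1), … for moves {4, 5, 6, 8}:
k:     0  1  2  3  4  5  6  7  8  9 10 11 12 13 14 15 16 17 18
g(k):  0  0  0  0  1  1  1  1  2  2  2  2  0  0  0  0  1  1  1
So g(18) = 1.

1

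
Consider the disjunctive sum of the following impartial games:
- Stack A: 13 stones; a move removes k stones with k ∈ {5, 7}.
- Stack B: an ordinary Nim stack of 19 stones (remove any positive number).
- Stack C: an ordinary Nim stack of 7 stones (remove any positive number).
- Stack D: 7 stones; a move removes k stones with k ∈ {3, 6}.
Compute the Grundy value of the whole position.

For stack A, compute g(0), g(1), … with moves {5, 7}:
k:     0  1  2  3  4  5  6  7  8  9 10 11 12 13
g(k):  0  0  0  0  0  1  1  1  1  1  2  2  0  0
So g(13) = 0.
Stack B is a plain Nim stack of size 19, so its Grundy value is 19.
Stack C is a plain Nim stack of size 7, so its Grundy value is 7.
For stack D, compute g(0), g(1), … with moves {3, 6}:
k:     0  1  2  3  4  5  6  7
g(k):  0  0  0  1  1  1  2  2
So g(7) = 2.
The value of a disjunctive sum is the nim-sum of the parts.
Combined value = 0 XOR 19 XOR 7 XOR 2 = 22.

22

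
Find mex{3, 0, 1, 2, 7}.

4

The values 0, 1, 2, 3 are all present; 4 is the first non-negative integer missing from the set.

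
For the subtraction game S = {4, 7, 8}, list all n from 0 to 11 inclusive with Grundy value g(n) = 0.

0, 1, 2, 3

Build the Grundy sequence with g(k) = mex{g(k−s) : s ∈ {4, 7, 8}, s ≤ k}:
g(0) = mex{} = 0
g(1) = mex{} = 0
g(2) = mex{} = 0
g(3) = mex{} = 0
g(4) = mex{0} = 1
g(5) = mex{0} = 1
g(6) = mex{0} = 1
g(7) = mex{0} = 1
g(8) = mex{0,1} = 2
g(9) = mex{0,1} = 2
g(10) = mex{0,1} = 2
g(11) = mex{0,1} = 2
The P-positions (g = 0) in 0..11 are 0, 1, 2, 3.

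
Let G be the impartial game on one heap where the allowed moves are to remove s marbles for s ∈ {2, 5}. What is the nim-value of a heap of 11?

0

Compute g(0), g(1), … for moves {2, 5}:
k:     0  1  2  3  4  5  6  7  8  9 10 11
g(k):  0  0  1  1  0  2  1  0  0  1  1  0
So g(11) = 0.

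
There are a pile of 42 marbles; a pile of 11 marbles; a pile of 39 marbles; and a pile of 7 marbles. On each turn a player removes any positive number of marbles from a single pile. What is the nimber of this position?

Nim-sum: 42 ⊕ 11 ⊕ 39 ⊕ 7 = 1.

1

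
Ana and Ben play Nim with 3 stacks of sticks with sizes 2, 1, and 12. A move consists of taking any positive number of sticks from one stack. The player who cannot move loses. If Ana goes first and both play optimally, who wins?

Ana wins

Nim-sum: 2 ^ 1 ^ 12 = 15.
The nim-sum is 15 ≠ 0, so this is an N-position: the player to move can win; Ana has a winning move.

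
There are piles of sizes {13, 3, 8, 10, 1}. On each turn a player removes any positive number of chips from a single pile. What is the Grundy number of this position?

13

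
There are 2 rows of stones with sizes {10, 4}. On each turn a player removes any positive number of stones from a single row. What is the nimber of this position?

14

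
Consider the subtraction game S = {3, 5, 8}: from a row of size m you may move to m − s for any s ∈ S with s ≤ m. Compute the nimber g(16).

1

Grundy values for subtraction set {3, 5, 8}:
k:     0  1  2  3  4  5  6  7  8  9 10 11 12 13 14 15 16
g(k):  0  0  0  1  1  1  2  2  2  3  3  0  0  0  1  1  1
So g(16) = 1.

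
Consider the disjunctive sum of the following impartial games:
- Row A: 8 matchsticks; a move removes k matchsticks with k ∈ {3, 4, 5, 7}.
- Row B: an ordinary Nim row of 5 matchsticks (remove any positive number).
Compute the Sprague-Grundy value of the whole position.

7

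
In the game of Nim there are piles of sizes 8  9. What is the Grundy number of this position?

1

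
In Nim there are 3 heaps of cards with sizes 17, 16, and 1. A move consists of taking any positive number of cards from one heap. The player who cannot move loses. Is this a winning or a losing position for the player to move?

Losing position

Compute the nim-sum pairwise:
17 ⊕ 16 = 1
1 ⊕ 1 = 0
The nim-sum is 0, so this is a P-position: the player to move is in a losing position under optimal play.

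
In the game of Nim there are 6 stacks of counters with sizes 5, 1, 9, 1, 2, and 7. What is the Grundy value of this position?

Bitwise XOR of the heap sizes:
  0101  (5)
  0001  (1)
  1001  (9)
  0001  (1)
  0010  (2)
  0111  (7)
  ----
  1001  (9)

9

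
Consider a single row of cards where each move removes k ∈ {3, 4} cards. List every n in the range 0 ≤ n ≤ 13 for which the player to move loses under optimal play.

Compute g(0), g(1), … for moves {3, 4}:
k:     0  1  2  3  4  5  6  7  8  9 10 11 12 13
g(k):  0  0  0  1  1  1  2  0  0  0  1  1  1  2
The P-positions (g = 0) in 0..13 are 0, 1, 2, 7, 8, 9.

0, 1, 2, 7, 8, 9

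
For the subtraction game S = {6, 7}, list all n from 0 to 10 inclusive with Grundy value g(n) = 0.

0, 1, 2, 3, 4, 5

Compute g(0), g(1), … for moves {6, 7}:
k:     0  1  2  3  4  5  6  7  8  9 10
g(k):  0  0  0  0  0  0  1  1  1  1  1
The P-positions (g = 0) in 0..10 are 0, 1, 2, 3, 4, 5.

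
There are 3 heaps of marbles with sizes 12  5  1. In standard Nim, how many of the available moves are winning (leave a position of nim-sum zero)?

Compute the nim-sum pairwise:
12 ⊕ 5 = 9
9 ⊕ 1 = 8
The overall nim-sum is X = 8. A heap of size p has a winning move iff p XOR X < p (reduce it to p XOR X).
  12: 12 XOR 8 = 4 < 12 — winning move (to 4).
  5: 5 XOR 8 = 13 ≥ 5 — no move.
  1: 1 XOR 8 = 9 ≥ 1 — no move.
That gives 1 winning move.

1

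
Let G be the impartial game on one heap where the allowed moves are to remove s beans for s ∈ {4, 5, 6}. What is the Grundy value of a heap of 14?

1

Build the Grundy sequence with g(k) = mex{g(k−s) : s ∈ {4, 5, 6}, s ≤ k}:
k:     0  1  2  3  4  5  6  7  8  9 10 11 12 13 14
g(k):  0  0  0  0  1  1  1  1  2  2  0  0  0  0  1
So g(14) = 1.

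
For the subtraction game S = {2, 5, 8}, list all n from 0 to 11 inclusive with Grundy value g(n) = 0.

0, 1, 4, 7, 10, 11

Grundy values for subtraction set {2, 5, 8}:
g(0) = mex{} = 0
g(1) = mex{} = 0
g(2) = mex{0} = 1
g(3) = mex{0} = 1
g(4) = mex{1} = 0
g(5) = mex{0,1} = 2
g(6) = mex{0} = 1
g(7) = mex{1,2} = 0
g(8) = mex{0,1} = 2
g(9) = mex{0} = 1
g(10) = mex{1,2} = 0
g(11) = mex{1} = 0
The P-positions (g = 0) in 0..11 are 0, 1, 4, 7, 10, 11.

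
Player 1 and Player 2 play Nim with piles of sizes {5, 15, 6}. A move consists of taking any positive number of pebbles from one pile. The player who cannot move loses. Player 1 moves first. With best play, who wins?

Player 1 wins

Compute the nim-sum pairwise:
5 ⊕ 15 = 10
10 ⊕ 6 = 12
The nim-sum is 12 ≠ 0, so this is an N-position: the player to move can win; Player 1 has a winning move.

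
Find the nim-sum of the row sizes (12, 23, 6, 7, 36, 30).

In binary:
  001100  (12)
  010111  (23)
  000110  (6)
  000111  (7)
  100100  (36)
  011110  (30)
  ------
  100000  (32)

32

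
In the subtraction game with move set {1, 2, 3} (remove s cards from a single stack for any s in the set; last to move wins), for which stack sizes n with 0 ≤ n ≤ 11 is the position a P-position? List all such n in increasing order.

0, 4, 8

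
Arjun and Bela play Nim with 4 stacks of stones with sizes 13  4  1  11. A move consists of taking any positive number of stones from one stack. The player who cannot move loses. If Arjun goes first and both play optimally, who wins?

Compute the nim-sum pairwise:
13 ⊕ 4 = 9
9 ⊕ 1 = 8
8 ⊕ 11 = 3
The nim-sum is 3 ≠ 0, so this is an N-position: the player to move can win; Arjun has a winning move.

Arjun wins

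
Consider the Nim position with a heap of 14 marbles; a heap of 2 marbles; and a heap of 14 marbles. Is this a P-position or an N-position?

N-position

Nim-sum: 14 XOR 2 XOR 14 = 2.
The nim-sum is 2 ≠ 0, so this is an N-position: the player to move can win.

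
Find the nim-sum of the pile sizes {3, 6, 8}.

13

Bitwise XOR of the heap sizes:
  0011  (3)
  0110  (6)
  1000  (8)
  ----
  1101  (13)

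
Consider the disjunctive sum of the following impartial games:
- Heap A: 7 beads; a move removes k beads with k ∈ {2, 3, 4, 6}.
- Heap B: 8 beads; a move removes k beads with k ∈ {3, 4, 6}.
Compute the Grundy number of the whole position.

1

For heap A, compute g(0), g(1), … with moves {2, 3, 4, 6}:
k:     0  1  2  3  4  5  6  7
g(k):  0  0  1  1  2  2  3  3
So g(7) = 3.
For heap B, compute g(0), g(1), … with moves {3, 4, 6}:
g(0) = mex{} = 0
g(1) = mex{} = 0
g(2) = mex{} = 0
g(3) = mex{0} = 1
g(4) = mex{0} = 1
g(5) = mex{0} = 1
g(6) = mex{0,1} = 2
g(7) = mex{0,1} = 2
g(8) = mex{0,1} = 2
So g(8) = 2.
The value of a disjunctive sum is the nim-sum of the parts.
Combined value = 3 XOR 2 = 1.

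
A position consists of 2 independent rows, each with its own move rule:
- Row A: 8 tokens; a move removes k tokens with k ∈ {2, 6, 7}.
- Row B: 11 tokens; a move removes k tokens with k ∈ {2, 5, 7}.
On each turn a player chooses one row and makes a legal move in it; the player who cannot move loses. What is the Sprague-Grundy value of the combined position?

Build the Grundy sequence for row A with g(k) = mex{g(k−s) : s ∈ {2, 6, 7}, s ≤ k}:
k:     0  1  2  3  4  5  6  7  8
g(k):  0  0  1  1  0  0  1  1  2
So g(8) = 2.
Grundy values for row B (subtraction set {2, 5, 7}):
g(0) = mex{} = 0
g(1) = mex{} = 0
g(2) = mex{0} = 1
g(3) = mex{0} = 1
g(4) = mex{1} = 0
g(5) = mex{0,1} = 2
g(6) = mex{0} = 1
g(7) = mex{0,1,2} = 3
g(8) = mex{0,1} = 2
g(9) = mex{0,1,3} = 2
g(10) = mex{1,2} = 0
g(11) = mex{0,1,2} = 3
So g(11) = 3.
The value of a disjunctive sum is the nim-sum of the parts.
Combined value = 2 XOR 3 = 1.

1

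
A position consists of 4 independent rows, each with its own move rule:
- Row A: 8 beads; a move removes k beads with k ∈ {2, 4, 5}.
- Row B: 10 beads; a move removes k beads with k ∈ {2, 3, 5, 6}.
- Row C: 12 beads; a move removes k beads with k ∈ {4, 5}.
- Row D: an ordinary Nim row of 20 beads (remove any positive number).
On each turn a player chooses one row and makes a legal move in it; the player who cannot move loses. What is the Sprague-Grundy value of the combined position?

21

For row A, compute g(0), g(1), … with moves {2, 4, 5}:
k:     0  1  2  3  4  5  6  7  8
g(k):  0  0  1  1  2  2  3  0  0
So g(8) = 0.
Build the Grundy sequence for row B with g(k) = mex{g(k−s) : s ∈ {2, 3, 5, 6}, s ≤ k}:
k:     0  1  2  3  4  5  6  7  8  9 10
g(k):  0  0  1  1  2  2  3  3  0  0  1
So g(10) = 1.
For row C, compute g(0), g(1), … with moves {4, 5}:
k:     0  1  2  3  4  5  6  7  8  9 10 11 12
g(k):  0  0  0  0  1  1  1  1  2  0  0  0  0
So g(12) = 0.
Row D is a plain Nim row of size 20, so its Grundy value is 20.
The value of a disjunctive sum is the nim-sum of the parts.
Combined value = 0 ⊕ 1 ⊕ 0 ⊕ 20 = 21.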